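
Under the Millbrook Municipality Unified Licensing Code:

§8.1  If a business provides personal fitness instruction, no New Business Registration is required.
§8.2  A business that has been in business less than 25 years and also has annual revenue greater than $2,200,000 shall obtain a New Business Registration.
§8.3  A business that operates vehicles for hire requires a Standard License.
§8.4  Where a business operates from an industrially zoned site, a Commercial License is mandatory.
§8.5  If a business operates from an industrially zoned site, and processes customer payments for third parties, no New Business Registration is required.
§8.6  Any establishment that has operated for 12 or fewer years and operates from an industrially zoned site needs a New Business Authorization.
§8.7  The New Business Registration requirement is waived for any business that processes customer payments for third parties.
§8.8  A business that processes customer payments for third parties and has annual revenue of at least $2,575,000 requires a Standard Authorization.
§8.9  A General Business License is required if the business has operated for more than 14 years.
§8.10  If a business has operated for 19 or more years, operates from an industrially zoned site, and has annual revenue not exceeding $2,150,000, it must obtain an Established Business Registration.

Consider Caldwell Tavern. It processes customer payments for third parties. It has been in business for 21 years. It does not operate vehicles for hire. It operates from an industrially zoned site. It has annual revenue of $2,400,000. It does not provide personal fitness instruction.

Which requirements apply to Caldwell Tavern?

Commercial License, General Business License

§8.1 does not provide personal fitness instruction → New Business Registration exemption does not apply.
§8.2 years in business 21 < 25; revenue $2,400,000 > $2,200,000 → New Business Registration required.
§8.3 does not operate vehicles for hire → Standard License not required.
§8.4 operates from an industrially zoned site → Commercial License required.
§8.5 operates from an industrially zoned site; processes customer payments for third parties → exempt from New Business Registration.
§8.6 years in business 21 > 12; operates from an industrially zoned site → New Business Authorization not required.
§8.7 processes customer payments for third parties → exempt from New Business Registration.
§8.8 processes customer payments for third parties; revenue $2,400,000 < $2,575,000 → Standard Authorization not required.
§8.9 years in business 21 > 14 → General Business License required.
§8.10 years in business 21 ≥ 19; operates from an industrially zoned site; revenue $2,400,000 > $2,150,000 → Established Business Registration not required.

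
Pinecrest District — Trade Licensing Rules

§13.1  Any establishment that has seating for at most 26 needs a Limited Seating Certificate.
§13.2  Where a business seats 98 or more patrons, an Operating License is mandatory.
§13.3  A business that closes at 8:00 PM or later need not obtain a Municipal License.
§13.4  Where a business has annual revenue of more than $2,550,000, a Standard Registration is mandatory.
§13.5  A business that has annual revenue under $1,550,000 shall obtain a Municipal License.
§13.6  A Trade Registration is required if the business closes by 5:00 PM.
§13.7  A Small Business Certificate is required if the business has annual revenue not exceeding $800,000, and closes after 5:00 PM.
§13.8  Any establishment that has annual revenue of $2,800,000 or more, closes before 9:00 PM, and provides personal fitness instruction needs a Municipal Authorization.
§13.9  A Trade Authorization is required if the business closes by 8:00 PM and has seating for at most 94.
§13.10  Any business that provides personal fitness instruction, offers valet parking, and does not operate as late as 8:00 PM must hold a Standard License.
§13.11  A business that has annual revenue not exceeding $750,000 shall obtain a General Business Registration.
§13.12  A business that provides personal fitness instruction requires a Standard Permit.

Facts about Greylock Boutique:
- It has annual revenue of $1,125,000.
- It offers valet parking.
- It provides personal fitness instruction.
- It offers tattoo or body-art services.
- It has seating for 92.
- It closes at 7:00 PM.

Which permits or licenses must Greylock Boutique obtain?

Municipal License, Standard License, Standard Permit, Trade Authorization

§13.1 seating 92 > 26 → Limited Seating Certificate not required.
§13.2 seating 92 < 98 → Operating License not required.
§13.3 closes 7:00 PM, at/before 8:00 PM → Municipal License exemption does not apply.
§13.4 revenue $1,125,000 ≤ $2,550,000 → Standard Registration not required.
§13.5 revenue $1,125,000 < $1,550,000 → Municipal License required.
§13.6 closes 7:00 PM, after 5:00 PM → Trade Registration not required.
§13.7 revenue $1,125,000 > $800,000; closes 7:00 PM, after 5:00 PM → Small Business Certificate not required.
§13.8 revenue $1,125,000 < $2,800,000; closes 7:00 PM, at/before 9:00 PM; provides personal fitness instruction → Municipal Authorization not required.
§13.9 closes 7:00 PM, at/before 8:00 PM; seating 92 ≤ 94 → Trade Authorization required.
§13.10 provides personal fitness instruction; offers valet parking; closes 7:00 PM, at/before 8:00 PM → Standard License required.
§13.11 revenue $1,125,000 > $750,000 → General Business Registration not required.
§13.12 provides personal fitness instruction → Standard Permit required.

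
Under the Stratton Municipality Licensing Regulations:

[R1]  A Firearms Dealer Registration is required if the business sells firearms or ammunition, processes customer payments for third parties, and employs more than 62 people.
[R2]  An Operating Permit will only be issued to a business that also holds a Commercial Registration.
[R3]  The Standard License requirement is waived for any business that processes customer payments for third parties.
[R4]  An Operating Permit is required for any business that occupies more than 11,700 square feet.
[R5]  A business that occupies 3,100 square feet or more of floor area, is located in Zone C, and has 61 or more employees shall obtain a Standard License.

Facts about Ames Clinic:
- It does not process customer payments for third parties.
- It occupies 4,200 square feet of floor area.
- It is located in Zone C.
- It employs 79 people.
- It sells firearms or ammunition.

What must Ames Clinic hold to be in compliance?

Standard License

[R1] sells firearms or ammunition; does not process customer payments for third parties; employees 79 > 62 → Firearms Dealer Registration not required.
[R2] Operating Permit is not required → no effect.
[R3] does not process customer payments for third parties → Standard License exemption does not apply.
[R4] floor area 4,200 square feet ≤ 11,700 square feet → Operating Permit not required.
[R5] floor area 4,200 square feet ≥ 3,100 square feet; is located in Zone C; employees 79 ≥ 61 → Standard License required.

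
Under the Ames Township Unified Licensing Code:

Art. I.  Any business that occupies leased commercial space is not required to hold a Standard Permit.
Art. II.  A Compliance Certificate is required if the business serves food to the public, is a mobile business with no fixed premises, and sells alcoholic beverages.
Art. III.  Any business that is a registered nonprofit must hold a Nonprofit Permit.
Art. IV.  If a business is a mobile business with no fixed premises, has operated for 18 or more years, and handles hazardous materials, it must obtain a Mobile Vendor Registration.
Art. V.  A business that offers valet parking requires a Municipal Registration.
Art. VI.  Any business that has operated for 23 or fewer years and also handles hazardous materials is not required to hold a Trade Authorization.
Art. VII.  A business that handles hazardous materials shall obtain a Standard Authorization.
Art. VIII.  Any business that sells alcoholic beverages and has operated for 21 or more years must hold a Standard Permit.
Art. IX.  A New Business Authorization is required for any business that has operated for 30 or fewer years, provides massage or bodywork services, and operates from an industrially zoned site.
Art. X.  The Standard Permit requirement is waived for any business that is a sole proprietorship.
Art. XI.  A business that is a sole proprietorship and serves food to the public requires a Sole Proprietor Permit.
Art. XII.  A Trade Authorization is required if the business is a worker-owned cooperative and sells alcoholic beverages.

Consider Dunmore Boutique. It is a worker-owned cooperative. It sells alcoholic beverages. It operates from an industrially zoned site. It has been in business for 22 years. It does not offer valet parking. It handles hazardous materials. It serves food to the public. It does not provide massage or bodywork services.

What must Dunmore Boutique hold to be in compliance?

Art. I. operates from an industrially zoned site (not: occupies leased commercial space) → Standard Permit exemption does not apply.
Art. II. serves food to the public; operates from an industrially zoned site (not: is a mobile business with no fixed premises); sells alcoholic beverages → Compliance Certificate not required.
Art. III. is a worker-owned cooperative (not: is a registered nonprofit) → Nonprofit Permit not required.
Art. IV. operates from an industrially zoned site (not: is a mobile business with no fixed premises); years in business 22 ≥ 18; handles hazardous materials → Mobile Vendor Registration not required.
Art. V. does not offer valet parking → Municipal Registration not required.
Art. VI. years in business 22 ≤ 23; handles hazardous materials → exempt from Trade Authorization.
Art. VII. handles hazardous materials → Standard Authorization required.
Art. VIII. sells alcoholic beverages; years in business 22 ≥ 21 → Standard Permit required.
Art. IX. years in business 22 ≤ 30; does not provide massage or bodywork services; operates from an industrially zoned site → New Business Authorization not required.
Art. X. is a worker-owned cooperative (not: is a sole proprietorship) → Standard Permit exemption does not apply.
Art. XI. is a worker-owned cooperative (not: is a sole proprietorship); serves food to the public → Sole Proprietor Permit not required.
Art. XII. is a worker-owned cooperative; sells alcoholic beverages → Trade Authorization required.

Standard Authorization, Standard Permit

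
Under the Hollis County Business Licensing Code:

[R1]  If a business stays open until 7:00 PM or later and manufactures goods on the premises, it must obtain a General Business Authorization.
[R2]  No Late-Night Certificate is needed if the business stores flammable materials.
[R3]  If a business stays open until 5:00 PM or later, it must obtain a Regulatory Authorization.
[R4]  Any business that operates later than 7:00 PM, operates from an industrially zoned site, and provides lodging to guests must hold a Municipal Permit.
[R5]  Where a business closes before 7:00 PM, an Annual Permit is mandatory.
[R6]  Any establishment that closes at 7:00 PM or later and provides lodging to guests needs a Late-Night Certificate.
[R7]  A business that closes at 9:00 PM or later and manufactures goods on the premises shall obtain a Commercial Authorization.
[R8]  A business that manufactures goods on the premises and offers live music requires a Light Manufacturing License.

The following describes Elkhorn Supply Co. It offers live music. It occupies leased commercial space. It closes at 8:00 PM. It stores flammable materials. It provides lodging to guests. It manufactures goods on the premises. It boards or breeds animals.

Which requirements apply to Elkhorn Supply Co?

General Business Authorization, Light Manufacturing License, Regulatory Authorization

[R1] closes 8:00 PM, after 7:00 PM; manufactures goods on the premises → General Business Authorization required.
[R2] stores flammable materials → exempt from Late-Night Certificate.
[R3] closes 8:00 PM, after 5:00 PM → Regulatory Authorization required.
[R4] closes 8:00 PM, after 7:00 PM; occupies leased commercial space (not: operates from an industrially zoned site); provides lodging to guests → Municipal Permit not required.
[R5] closes 8:00 PM, after 7:00 PM → Annual Permit not required.
[R6] closes 8:00 PM, after 7:00 PM; provides lodging to guests → Late-Night Certificate required.
[R7] closes 8:00 PM, at/before 9:00 PM; manufactures goods on the premises → Commercial Authorization not required.
[R8] manufactures goods on the premises; offers live music → Light Manufacturing License required.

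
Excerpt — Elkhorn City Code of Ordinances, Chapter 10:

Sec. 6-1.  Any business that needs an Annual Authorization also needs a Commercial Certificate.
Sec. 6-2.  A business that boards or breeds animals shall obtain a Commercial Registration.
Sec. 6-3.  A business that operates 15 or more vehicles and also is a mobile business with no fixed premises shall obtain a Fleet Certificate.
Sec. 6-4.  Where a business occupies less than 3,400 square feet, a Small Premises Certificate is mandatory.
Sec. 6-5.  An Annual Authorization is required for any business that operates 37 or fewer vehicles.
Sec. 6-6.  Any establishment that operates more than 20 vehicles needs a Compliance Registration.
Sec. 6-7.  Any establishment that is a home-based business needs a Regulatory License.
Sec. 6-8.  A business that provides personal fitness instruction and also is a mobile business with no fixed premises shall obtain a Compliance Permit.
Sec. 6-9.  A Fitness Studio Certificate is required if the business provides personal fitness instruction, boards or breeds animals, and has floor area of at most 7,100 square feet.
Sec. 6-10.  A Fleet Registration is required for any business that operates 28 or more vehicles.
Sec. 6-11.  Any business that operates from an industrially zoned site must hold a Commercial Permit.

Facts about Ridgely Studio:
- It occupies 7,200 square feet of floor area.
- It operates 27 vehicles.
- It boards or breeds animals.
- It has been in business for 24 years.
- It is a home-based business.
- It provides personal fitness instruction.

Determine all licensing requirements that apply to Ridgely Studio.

Annual Authorization, Commercial Certificate, Commercial Registration, Compliance Registration, Regulatory License

Sec. 6-1. Annual Authorization is required → Commercial Certificate also required.
Sec. 6-2. boards or breeds animals → Commercial Registration required.
Sec. 6-3. vehicles 27 ≥ 15; is a home-based business (not: is a mobile business with no fixed premises) → Fleet Certificate not required.
Sec. 6-4. floor area 7,200 square feet ≥ 3,400 square feet → Small Premises Certificate not required.
Sec. 6-5. vehicles 27 ≤ 37 → Annual Authorization required.
Sec. 6-6. vehicles 27 > 20 → Compliance Registration required.
Sec. 6-7. is a home-based business → Regulatory License required.
Sec. 6-8. provides personal fitness instruction; is a home-based business (not: is a mobile business with no fixed premises) → Compliance Permit not required.
Sec. 6-9. provides personal fitness instruction; boards or breeds animals; floor area 7,200 square feet > 7,100 square feet → Fitness Studio Certificate not required.
Sec. 6-10. vehicles 27 < 28 → Fleet Registration not required.
Sec. 6-11. is a home-based business (not: operates from an industrially zoned site) → Commercial Permit not required.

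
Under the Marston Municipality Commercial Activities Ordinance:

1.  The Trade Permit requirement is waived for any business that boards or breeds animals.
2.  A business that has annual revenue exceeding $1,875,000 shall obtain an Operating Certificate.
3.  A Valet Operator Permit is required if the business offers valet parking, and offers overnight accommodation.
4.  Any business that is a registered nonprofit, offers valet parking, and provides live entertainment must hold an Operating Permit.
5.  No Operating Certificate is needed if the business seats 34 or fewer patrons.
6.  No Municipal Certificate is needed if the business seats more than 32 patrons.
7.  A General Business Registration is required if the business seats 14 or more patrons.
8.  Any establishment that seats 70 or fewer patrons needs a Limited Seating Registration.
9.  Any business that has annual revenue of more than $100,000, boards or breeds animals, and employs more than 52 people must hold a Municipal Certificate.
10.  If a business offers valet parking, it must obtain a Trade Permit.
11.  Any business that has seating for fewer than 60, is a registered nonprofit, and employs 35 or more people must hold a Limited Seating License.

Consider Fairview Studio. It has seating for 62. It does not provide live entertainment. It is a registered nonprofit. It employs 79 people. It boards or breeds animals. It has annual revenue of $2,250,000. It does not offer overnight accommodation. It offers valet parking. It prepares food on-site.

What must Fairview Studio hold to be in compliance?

1. boards or breeds animals → exempt from Trade Permit.
2. revenue $2,250,000 > $1,875,000 → Operating Certificate required.
3. offers valet parking; does not offer overnight accommodation → Valet Operator Permit not required.
4. is a registered nonprofit; offers valet parking; does not provide live entertainment → Operating Permit not required.
5. seating 62 > 34 → Operating Certificate exemption does not apply.
6. seating 62 > 32 → exempt from Municipal Certificate.
7. seating 62 ≥ 14 → General Business Registration required.
8. seating 62 ≤ 70 → Limited Seating Registration required.
9. revenue $2,250,000 > $100,000; boards or breeds animals; employees 79 > 52 → Municipal Certificate required.
10. offers valet parking → Trade Permit required.
11. seating 62 ≥ 60; is a registered nonprofit; employees 79 ≥ 35 → Limited Seating License not required.

General Business Registration, Limited Seating Registration, Operating Certificate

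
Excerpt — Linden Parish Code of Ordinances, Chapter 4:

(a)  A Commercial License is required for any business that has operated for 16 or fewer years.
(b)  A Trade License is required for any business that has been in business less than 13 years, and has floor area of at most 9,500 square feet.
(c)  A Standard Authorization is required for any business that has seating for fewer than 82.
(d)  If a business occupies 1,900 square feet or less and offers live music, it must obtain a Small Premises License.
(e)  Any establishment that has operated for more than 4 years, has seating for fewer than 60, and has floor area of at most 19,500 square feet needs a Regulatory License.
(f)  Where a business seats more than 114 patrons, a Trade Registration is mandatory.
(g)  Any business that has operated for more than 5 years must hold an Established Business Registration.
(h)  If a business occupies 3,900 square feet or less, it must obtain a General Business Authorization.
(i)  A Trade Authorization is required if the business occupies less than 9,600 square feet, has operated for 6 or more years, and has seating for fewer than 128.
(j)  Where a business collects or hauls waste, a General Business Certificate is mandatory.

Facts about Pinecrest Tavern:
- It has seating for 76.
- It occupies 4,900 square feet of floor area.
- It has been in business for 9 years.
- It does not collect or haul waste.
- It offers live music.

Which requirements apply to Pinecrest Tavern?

(a) years in business 9 ≤ 16 → Commercial License required.
(b) years in business 9 < 13; floor area 4,900 square feet ≤ 9,500 square feet → Trade License required.
(c) seating 76 < 82 → Standard Authorization required.
(d) floor area 4,900 square feet > 1,900 square feet; offers live music → Small Premises License not required.
(e) years in business 9 > 4; seating 76 ≥ 60; floor area 4,900 square feet ≤ 19,500 square feet → Regulatory License not required.
(f) seating 76 ≤ 114 → Trade Registration not required.
(g) years in business 9 > 5 → Established Business Registration required.
(h) floor area 4,900 square feet > 3,900 square feet → General Business Authorization not required.
(i) floor area 4,900 square feet < 9,600 square feet; years in business 9 ≥ 6; seating 76 < 128 → Trade Authorization required.
(j) does not collect or haul waste → General Business Certificate not required.

Commercial License, Established Business Registration, Standard Authorization, Trade Authorization, Trade License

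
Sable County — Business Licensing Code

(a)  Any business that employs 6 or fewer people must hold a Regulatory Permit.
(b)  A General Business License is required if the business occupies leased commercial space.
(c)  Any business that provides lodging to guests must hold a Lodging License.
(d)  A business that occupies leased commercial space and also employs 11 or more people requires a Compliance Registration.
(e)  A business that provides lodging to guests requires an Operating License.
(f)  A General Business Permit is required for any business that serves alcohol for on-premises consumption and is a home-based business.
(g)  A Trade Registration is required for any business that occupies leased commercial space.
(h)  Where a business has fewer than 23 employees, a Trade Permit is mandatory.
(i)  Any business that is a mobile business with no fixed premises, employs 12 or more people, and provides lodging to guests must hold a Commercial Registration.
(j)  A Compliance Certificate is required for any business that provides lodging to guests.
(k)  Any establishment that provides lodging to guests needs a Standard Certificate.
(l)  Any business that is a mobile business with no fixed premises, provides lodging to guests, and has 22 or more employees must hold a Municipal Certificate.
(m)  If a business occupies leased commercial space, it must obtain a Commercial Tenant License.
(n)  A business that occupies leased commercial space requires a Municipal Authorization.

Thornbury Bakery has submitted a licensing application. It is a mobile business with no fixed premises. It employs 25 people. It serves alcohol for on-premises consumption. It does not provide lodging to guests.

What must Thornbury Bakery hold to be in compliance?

None

(a) employees 25 > 6 → Regulatory Permit not required.
(b) is a mobile business with no fixed premises (not: occupies leased commercial space) → General Business License not required.
(c) does not provide lodging to guests → Lodging License not required.
(d) is a mobile business with no fixed premises (not: occupies leased commercial space); employees 25 ≥ 11 → Compliance Registration not required.
(e) does not provide lodging to guests → Operating License not required.
(f) serves alcohol for on-premises consumption; is a mobile business with no fixed premises (not: is a home-based business) → General Business Permit not required.
(g) is a mobile business with no fixed premises (not: occupies leased commercial space) → Trade Registration not required.
(h) employees 25 ≥ 23 → Trade Permit not required.
(i) is a mobile business with no fixed premises; employees 25 ≥ 12; does not provide lodging to guests → Commercial Registration not required.
(j) does not provide lodging to guests → Compliance Certificate not required.
(k) does not provide lodging to guests → Standard Certificate not required.
(l) is a mobile business with no fixed premises; does not provide lodging to guests; employees 25 ≥ 22 → Municipal Certificate not required.
(m) is a mobile business with no fixed premises (not: occupies leased commercial space) → Commercial Tenant License not required.
(n) is a mobile business with no fixed premises (not: occupies leased commercial space) → Municipal Authorization not required.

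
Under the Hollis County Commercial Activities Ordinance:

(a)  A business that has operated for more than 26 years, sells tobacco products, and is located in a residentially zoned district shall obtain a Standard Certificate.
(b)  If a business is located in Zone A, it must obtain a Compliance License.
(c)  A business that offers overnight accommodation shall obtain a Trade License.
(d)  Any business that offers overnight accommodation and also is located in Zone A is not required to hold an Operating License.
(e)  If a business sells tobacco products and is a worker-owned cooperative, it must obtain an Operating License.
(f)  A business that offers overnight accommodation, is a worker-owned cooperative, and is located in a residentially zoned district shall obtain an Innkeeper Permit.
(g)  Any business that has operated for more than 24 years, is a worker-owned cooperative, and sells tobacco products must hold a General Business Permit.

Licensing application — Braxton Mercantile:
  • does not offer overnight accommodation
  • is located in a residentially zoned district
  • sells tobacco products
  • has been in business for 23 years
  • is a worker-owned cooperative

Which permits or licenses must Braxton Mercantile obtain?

Operating License

(a) years in business 23 ≤ 26; sells tobacco products; is located in a residentially zoned district → Standard Certificate not required.
(b) is located in a residentially zoned district (not: is located in Zone A) → Compliance License not required.
(c) does not offer overnight accommodation → Trade License not required.
(d) does not offer overnight accommodation; is located in a residentially zoned district (not: is located in Zone A) → Operating License exemption does not apply.
(e) sells tobacco products; is a worker-owned cooperative → Operating License required.
(f) does not offer overnight accommodation; is a worker-owned cooperative; is located in a residentially zoned district → Innkeeper Permit not required.
(g) years in business 23 ≤ 24; is a worker-owned cooperative; sells tobacco products → General Business Permit not required.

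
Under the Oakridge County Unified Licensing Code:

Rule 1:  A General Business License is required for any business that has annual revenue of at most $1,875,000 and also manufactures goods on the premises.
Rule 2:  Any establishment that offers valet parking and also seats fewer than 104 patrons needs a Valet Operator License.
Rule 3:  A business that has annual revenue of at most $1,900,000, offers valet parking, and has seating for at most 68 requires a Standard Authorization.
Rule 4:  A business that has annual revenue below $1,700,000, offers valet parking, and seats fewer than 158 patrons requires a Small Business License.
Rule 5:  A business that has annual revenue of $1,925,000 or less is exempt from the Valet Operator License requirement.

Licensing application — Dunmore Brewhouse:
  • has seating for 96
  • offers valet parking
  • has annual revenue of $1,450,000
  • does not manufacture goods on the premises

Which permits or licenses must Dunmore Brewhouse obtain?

Rule 1: revenue $1,450,000 ≤ $1,875,000; does not manufacture goods on the premises → General Business License not required.
Rule 2: offers valet parking; seating 96 < 104 → Valet Operator License required.
Rule 3: revenue $1,450,000 ≤ $1,900,000; offers valet parking; seating 96 > 68 → Standard Authorization not required.
Rule 4: revenue $1,450,000 < $1,700,000; offers valet parking; seating 96 < 158 → Small Business License required.
Rule 5: revenue $1,450,000 ≤ $1,925,000 → exempt from Valet Operator License.

Small Business License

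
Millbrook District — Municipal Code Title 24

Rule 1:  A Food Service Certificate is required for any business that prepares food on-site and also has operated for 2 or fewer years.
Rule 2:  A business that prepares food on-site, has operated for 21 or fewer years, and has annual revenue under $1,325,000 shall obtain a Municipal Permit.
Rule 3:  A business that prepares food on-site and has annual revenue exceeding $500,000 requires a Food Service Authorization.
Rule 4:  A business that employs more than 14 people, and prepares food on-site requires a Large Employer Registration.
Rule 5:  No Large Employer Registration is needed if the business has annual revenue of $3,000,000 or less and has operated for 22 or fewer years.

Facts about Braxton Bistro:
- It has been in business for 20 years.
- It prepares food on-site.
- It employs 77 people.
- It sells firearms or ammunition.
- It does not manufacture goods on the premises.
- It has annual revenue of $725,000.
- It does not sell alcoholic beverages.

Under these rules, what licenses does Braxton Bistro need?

Food Service Authorization, Municipal Permit

Rule 1: prepares food on-site; years in business 20 > 2 → Food Service Certificate not required.
Rule 2: prepares food on-site; years in business 20 ≤ 21; revenue $725,000 < $1,325,000 → Municipal Permit required.
Rule 3: prepares food on-site; revenue $725,000 > $500,000 → Food Service Authorization required.
Rule 4: employees 77 > 14; prepares food on-site → Large Employer Registration required.
Rule 5: revenue $725,000 ≤ $3,000,000; years in business 20 ≤ 22 → exempt from Large Employer Registration.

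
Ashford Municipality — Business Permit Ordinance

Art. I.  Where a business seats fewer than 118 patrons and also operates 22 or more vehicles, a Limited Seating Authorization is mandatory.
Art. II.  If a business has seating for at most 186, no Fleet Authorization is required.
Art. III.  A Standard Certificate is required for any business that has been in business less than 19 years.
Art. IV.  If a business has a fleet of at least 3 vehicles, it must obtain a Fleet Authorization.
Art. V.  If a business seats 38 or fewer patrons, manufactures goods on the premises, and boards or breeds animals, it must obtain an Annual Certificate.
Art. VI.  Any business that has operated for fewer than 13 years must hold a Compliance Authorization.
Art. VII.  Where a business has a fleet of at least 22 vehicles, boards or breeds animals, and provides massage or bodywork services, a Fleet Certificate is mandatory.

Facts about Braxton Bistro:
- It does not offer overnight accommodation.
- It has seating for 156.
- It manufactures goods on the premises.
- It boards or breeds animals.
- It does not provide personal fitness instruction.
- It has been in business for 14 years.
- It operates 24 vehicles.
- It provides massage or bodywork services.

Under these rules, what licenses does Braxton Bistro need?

Art. I. seating 156 ≥ 118; vehicles 24 ≥ 22 → Limited Seating Authorization not required.
Art. II. seating 156 ≤ 186 → exempt from Fleet Authorization.
Art. III. years in business 14 < 19 → Standard Certificate required.
Art. IV. vehicles 24 ≥ 3 → Fleet Authorization required.
Art. V. seating 156 > 38; manufactures goods on the premises; boards or breeds animals → Annual Certificate not required.
Art. VI. years in business 14 ≥ 13 → Compliance Authorization not required.
Art. VII. vehicles 24 ≥ 22; boards or breeds animals; provides massage or bodywork services → Fleet Certificate required.

Fleet Certificate, Standard Certificate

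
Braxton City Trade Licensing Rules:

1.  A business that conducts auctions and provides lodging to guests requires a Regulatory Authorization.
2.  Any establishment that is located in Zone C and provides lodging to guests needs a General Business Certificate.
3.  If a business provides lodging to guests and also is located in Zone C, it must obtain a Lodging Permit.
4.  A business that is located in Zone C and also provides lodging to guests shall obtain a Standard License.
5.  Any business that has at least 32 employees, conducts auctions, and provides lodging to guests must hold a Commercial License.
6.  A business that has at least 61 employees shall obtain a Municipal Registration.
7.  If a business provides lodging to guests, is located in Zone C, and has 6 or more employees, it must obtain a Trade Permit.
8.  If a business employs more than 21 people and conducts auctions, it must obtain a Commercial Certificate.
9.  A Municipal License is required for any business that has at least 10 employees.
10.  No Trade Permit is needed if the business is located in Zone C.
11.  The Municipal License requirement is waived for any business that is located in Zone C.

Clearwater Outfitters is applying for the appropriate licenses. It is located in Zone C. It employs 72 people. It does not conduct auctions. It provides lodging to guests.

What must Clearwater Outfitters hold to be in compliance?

1. does not conduct auctions; provides lodging to guests → Regulatory Authorization not required.
2. is located in Zone C; provides lodging to guests → General Business Certificate required.
3. provides lodging to guests; is located in Zone C → Lodging Permit required.
4. is located in Zone C; provides lodging to guests → Standard License required.
5. employees 72 ≥ 32; does not conduct auctions; provides lodging to guests → Commercial License not required.
6. employees 72 ≥ 61 → Municipal Registration required.
7. provides lodging to guests; is located in Zone C; employees 72 ≥ 6 → Trade Permit required.
8. employees 72 > 21; does not conduct auctions → Commercial Certificate not required.
9. employees 72 ≥ 10 → Municipal License required.
10. is located in Zone C → exempt from Trade Permit.
11. is located in Zone C → exempt from Municipal License.

General Business Certificate, Lodging Permit, Municipal Registration, Standard License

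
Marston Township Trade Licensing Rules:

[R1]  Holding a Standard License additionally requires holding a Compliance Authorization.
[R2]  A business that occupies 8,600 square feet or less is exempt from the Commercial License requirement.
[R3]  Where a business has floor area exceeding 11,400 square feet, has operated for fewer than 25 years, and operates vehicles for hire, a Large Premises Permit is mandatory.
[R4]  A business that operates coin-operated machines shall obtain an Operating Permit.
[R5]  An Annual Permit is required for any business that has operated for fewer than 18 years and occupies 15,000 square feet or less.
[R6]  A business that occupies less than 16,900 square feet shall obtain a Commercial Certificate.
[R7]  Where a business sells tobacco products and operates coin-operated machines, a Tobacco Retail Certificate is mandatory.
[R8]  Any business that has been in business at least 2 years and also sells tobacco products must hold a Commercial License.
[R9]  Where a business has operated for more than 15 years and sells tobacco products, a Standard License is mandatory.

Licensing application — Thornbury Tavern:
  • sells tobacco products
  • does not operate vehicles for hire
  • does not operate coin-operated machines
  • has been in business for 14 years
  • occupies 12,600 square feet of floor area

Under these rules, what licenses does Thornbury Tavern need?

Annual Permit, Commercial Certificate, Commercial License

[R1] Standard License is not required → no effect.
[R2] floor area 12,600 square feet > 8,600 square feet → Commercial License exemption does not apply.
[R3] floor area 12,600 square feet > 11,400 square feet; years in business 14 < 25; does not operate vehicles for hire → Large Premises Permit not required.
[R4] does not operate coin-operated machines → Operating Permit not required.
[R5] years in business 14 < 18; floor area 12,600 square feet ≤ 15,000 square feet → Annual Permit required.
[R6] floor area 12,600 square feet < 16,900 square feet → Commercial Certificate required.
[R7] sells tobacco products; does not operate coin-operated machines → Tobacco Retail Certificate not required.
[R8] years in business 14 ≥ 2; sells tobacco products → Commercial License required.
[R9] years in business 14 ≤ 15; sells tobacco products → Standard License not required.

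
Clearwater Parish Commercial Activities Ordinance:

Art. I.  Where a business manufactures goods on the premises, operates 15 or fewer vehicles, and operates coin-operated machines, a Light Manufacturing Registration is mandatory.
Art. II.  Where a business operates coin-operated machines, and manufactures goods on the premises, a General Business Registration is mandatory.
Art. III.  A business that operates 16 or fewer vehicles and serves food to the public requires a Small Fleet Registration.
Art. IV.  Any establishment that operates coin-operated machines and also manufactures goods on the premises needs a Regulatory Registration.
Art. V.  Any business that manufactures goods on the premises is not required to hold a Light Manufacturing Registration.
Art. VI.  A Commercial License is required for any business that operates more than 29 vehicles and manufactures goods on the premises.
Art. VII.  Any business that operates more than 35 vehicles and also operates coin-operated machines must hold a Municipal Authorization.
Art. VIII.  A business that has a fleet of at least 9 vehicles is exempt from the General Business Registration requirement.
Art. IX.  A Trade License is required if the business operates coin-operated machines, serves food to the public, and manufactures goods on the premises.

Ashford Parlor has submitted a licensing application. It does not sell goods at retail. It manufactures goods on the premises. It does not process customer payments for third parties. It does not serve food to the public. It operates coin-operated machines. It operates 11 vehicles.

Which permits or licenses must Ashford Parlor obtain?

Regulatory Registration

Art. I. manufactures goods on the premises; vehicles 11 ≤ 15; operates coin-operated machines → Light Manufacturing Registration required.
Art. II. operates coin-operated machines; manufactures goods on the premises → General Business Registration required.
Art. III. vehicles 11 ≤ 16; does not serve food to the public → Small Fleet Registration not required.
Art. IV. operates coin-operated machines; manufactures goods on the premises → Regulatory Registration required.
Art. V. manufactures goods on the premises → exempt from Light Manufacturing Registration.
Art. VI. vehicles 11 ≤ 29; manufactures goods on the premises → Commercial License not required.
Art. VII. vehicles 11 ≤ 35; operates coin-operated machines → Municipal Authorization not required.
Art. VIII. vehicles 11 ≥ 9 → exempt from General Business Registration.
Art. IX. operates coin-operated machines; does not serve food to the public; manufactures goods on the premises → Trade License not required.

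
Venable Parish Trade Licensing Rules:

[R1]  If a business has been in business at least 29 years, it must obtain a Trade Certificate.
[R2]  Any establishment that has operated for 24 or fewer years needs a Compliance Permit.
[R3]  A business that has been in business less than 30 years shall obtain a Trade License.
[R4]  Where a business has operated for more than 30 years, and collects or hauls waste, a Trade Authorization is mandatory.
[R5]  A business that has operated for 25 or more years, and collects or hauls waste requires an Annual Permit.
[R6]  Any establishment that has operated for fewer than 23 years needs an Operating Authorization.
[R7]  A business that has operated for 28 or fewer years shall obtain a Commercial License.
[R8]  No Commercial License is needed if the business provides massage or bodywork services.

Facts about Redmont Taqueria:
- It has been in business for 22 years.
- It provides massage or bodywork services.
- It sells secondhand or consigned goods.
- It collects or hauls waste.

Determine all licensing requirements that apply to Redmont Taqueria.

[R1] years in business 22 < 29 → Trade Certificate not required.
[R2] years in business 22 ≤ 24 → Compliance Permit required.
[R3] years in business 22 < 30 → Trade License required.
[R4] years in business 22 ≤ 30; collects or hauls waste → Trade Authorization not required.
[R5] years in business 22 < 25; collects or hauls waste → Annual Permit not required.
[R6] years in business 22 < 23 → Operating Authorization required.
[R7] years in business 22 ≤ 28 → Commercial License required.
[R8] provides massage or bodywork services → exempt from Commercial License.

Compliance Permit, Operating Authorization, Trade License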